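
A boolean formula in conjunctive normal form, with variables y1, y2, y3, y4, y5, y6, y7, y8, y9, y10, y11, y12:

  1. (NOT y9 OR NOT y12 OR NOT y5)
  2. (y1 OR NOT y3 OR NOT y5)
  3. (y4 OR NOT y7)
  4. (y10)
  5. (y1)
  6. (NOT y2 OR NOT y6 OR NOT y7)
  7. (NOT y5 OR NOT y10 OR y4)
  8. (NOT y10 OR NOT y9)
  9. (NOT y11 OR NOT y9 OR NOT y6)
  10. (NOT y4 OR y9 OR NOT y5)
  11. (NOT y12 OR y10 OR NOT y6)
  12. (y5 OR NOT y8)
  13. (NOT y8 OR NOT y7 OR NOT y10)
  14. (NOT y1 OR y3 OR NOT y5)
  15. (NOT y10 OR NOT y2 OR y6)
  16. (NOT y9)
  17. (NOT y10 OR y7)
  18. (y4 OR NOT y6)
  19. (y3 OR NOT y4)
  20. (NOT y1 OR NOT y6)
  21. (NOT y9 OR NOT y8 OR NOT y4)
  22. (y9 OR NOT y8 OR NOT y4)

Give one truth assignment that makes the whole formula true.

y1=True, y2=False, y3=True, y4=True, y5=False, y6=False, y7=True, y8=False, y9=False, y10=True, y11=False, y12=True

The clause (y10) is unit: y10 must be True.
Unit propagation: (y1) forces y1 = True.
The clause (NOT y9) is unit: y9 must be False.
Unit propagation: (y7) forces y7 = True.
(y4) is a unit clause, so y4 = True.
Unit propagation: (NOT y5) forces y5 = False.
Unit propagation: (NOT y8) forces y8 = False.
Unit propagation: (y3) forces y3 = True.
Unit propagation: (NOT y6) forces y6 = False.
The clause (NOT y2) is unit: y2 must be False.
y11, y12 are now unconstrained; take y11 = False, y12 = True.
Check each clause:
  1. (NOT y12 OR NOT y5 OR NOT y9) — NOT y5 is true.
  2. (NOT y5 OR NOT y3 OR y1) — y1 is true.
  3. (y4 OR NOT y7) — y4 is true.
  4. (y10) — y10 is true.
  5. (y1) — y1 is true.
  6. (NOT y7 OR NOT y2 OR NOT y6) — NOT y6 is true.
  7. (y4 OR NOT y5 OR NOT y10) — NOT y5 is true.
  8. (NOT y9 OR NOT y10) — NOT y9 is true.
  9. (NOT y11 OR NOT y6 OR NOT y9) — NOT y6 is true.
  10. (y9 OR NOT y4 OR NOT y5) — NOT y5 is true.
  11. (y10 OR NOT y6 OR NOT y12) — y10 is true.
  12. (NOT y8 OR y5) — NOT y8 is true.
  13. (NOT y8 OR NOT y10 OR NOT y7) — NOT y8 is true.
  14. (NOT y1 OR NOT y5 OR y3) — y3 is true.
  15. (y6 OR NOT y10 OR NOT y2) — NOT y2 is true.
  16. (NOT y9) — NOT y9 is true.
  17. (NOT y10 OR y7) — y7 is true.
  18. (NOT y6 OR y4) — NOT y6 is true.
  19. (y3 OR NOT y4) — y3 is true.
  20. (NOT y1 OR NOT y6) — NOT y6 is true.
  21. (NOT y9 OR NOT y8 OR NOT y4) — NOT y8 is true.
  22. (NOT y4 OR y9 OR NOT y8) — NOT y8 is true.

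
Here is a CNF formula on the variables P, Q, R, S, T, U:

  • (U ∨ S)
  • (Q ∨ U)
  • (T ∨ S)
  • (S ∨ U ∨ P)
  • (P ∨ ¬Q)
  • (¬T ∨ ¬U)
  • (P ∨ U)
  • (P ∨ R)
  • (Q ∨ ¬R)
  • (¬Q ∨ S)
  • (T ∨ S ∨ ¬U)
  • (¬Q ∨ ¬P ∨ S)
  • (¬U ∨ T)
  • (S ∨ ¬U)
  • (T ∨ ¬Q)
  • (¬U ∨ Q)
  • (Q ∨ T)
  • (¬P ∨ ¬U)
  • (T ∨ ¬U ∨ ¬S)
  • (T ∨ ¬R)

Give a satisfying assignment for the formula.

P=T, Q=T, R=T, S=T, T=T, U=F

Branch on P: take P = True.
  then U is forced to False.
  then S is forced to True.
  then Q is forced to True.
  then T is forced to True.
R is now unconstrained; take R = True.
Every clause has at least one true literal under this assignment.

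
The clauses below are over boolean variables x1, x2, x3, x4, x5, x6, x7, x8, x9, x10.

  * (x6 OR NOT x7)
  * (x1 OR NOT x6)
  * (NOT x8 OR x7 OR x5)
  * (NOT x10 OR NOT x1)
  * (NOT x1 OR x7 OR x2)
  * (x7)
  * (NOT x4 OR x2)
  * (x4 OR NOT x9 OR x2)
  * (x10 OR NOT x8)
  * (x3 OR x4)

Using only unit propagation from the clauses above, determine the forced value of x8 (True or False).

False

(x7) is a unit clause: x7 = True.
From (NOT x7 OR x6) and x7 = True: x6 = True.
(x1 OR NOT x6): since x6 = True, the clause reduces to (x1). x1 = True.
(NOT x10 OR NOT x1): since x1 = True, the clause reduces to (NOT x10). x10 = False.
In (NOT x8 OR x10), x10 is now false; NOT x8 must hold, so x8 = False.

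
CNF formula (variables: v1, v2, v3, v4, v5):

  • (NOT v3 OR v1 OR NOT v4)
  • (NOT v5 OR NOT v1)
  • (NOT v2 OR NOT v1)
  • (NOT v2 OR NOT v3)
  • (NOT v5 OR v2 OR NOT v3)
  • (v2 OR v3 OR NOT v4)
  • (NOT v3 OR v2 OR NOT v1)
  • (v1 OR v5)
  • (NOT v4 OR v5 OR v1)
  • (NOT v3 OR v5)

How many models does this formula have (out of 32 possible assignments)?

4

The models are:
  v1=F v2=F v3=F v4=F v5=T
  v1=F v2=T v3=F v4=F v5=T
  v1=F v2=T v3=F v4=T v5=T
  v1=T v2=F v3=F v4=F v5=F
Count: 4.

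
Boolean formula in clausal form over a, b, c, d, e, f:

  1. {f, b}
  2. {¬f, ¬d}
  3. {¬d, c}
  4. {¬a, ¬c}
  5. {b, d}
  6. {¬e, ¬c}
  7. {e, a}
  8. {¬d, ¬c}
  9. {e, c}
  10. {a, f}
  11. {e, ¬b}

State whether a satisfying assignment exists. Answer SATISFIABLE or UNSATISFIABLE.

Branch on a: take a = True.
  then c is forced to False.
  then d is forced to False.
  then b is forced to True.
  then e is forced to True.
f is now unconstrained; take f = True.
So a=T, b=T, c=F, d=F, e=T, f=T is a satisfying assignment.

SATISFIABLE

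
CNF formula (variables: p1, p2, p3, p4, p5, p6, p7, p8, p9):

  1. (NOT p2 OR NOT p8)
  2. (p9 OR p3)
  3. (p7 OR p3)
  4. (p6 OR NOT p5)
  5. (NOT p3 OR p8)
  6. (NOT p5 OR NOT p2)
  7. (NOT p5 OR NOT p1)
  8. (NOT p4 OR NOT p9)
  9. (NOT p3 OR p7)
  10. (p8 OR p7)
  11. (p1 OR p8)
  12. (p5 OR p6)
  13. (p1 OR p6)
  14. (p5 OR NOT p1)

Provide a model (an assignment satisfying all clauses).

p1=False  p2=False  p3=True  p4=True  p5=False  p6=True  p7=True  p8=True  p9=False

Pure literal: p2 appears only negated; assign p2 = False.
p6 occurs only positively in the remaining clauses — set p6 = True.
Set p1 = False and propagate.
  then p8 is forced to True.
Branch on p3: take p3 = True.
  then p7 is forced to True.
Branch on p4: take p4 = True.
  then p9 is forced to False.
p5 is now unconstrained; take p5 = False.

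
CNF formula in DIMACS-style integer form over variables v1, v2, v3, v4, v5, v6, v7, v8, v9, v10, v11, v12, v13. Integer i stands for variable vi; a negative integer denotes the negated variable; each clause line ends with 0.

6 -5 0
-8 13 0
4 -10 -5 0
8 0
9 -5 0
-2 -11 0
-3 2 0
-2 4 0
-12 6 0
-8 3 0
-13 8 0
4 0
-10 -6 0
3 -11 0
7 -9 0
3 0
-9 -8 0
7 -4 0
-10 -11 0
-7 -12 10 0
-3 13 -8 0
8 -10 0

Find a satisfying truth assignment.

v1 = T, v2 = T, v3 = T, v4 = T, v5 = F, v6 = F, v7 = T, v8 = T, v9 = F, v10 = T, v11 = F, v12 = F, v13 = T

Check each clause:
  1. (!v5 || v6) — !v5 is true.
  2. (v13 || !v8) — v13 is true.
  3. (!v5 || v4 || !v10) — !v5 is true.
  4. (v8) — v8 is true.
  5. (v9 || !v5) — !v5 is true.
  6. (!v2 || !v11) — !v11 is true.
  7. (v2 || !v3) — v2 is true.
  8. (!v2 || v4) — v4 is true.
  9. (v6 || !v12) — !v12 is true.
  10. (v3 || !v8) — v3 is true.
  11. (!v13 || v8) — v8 is true.
  12. (v4) — v4 is true.
  13. (!v10 || !v6) — !v6 is true.
  14. (v3 || !v11) — v3 is true.
  15. (!v9 || v7) — !v9 is true.
  16. (v3) — v3 is true.
  17. (!v8 || !v9) — !v9 is true.
  18. (!v4 || v7) — v7 is true.
  19. (!v10 || !v11) — !v11 is true.
  20. (!v12 || !v7 || v10) — v10 is true.
  21. (!v8 || !v3 || v13) — v13 is true.
  22. (v8 || !v10) — v8 is true.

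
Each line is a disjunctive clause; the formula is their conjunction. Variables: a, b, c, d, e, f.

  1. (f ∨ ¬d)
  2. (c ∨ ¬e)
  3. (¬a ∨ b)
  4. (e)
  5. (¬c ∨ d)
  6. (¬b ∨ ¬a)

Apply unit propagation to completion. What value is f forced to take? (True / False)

True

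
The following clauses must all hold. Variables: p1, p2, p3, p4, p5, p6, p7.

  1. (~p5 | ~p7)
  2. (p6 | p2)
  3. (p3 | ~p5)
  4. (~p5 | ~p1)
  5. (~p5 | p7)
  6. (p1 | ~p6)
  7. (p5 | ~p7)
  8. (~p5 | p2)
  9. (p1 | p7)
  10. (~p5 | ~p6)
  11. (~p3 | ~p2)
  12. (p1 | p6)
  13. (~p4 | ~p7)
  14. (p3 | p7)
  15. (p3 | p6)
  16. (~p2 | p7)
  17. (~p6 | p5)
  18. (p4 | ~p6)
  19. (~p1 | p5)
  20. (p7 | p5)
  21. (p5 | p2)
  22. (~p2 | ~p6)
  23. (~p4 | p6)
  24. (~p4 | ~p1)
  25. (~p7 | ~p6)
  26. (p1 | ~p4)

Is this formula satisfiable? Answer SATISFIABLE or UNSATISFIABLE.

p5 = True:
  propagation gives p7=False; an empty clause results — contradiction.
p5 = False:
  propagation gives p7=False; an empty clause results — contradiction.
Every branch closes, so no satisfying assignment exists.

UNSATISFIABLE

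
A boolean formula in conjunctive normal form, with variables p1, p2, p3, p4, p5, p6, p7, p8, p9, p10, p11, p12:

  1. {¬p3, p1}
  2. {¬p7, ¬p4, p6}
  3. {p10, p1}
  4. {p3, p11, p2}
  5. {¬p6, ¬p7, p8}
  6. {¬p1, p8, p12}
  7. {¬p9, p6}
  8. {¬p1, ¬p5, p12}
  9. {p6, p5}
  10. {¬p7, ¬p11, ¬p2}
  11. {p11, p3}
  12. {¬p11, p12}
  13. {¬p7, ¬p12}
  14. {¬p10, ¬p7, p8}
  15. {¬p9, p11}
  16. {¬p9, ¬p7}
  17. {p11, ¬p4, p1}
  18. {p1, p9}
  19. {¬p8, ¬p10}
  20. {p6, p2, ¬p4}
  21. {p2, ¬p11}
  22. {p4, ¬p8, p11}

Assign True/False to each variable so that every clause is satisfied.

p1 = True  p2 = True  p3 = True  p4 = True  p5 = False  p6 = True  p7 = False  p8 = False  p9 = True  p10 = False  p11 = True  p12 = True

Check each clause:
  1. {p1, ¬p3} — p1 is true.
  2. {¬p4, ¬p7, p6} — ¬p7 is true.
  3. {p1, p10} — p1 is true.
  4. {p3, p2, p11} — p11 is true.
  5. {¬p6, p8, ¬p7} — ¬p7 is true.
  6. {¬p1, p8, p12} — p12 is true.
  7. {p6, ¬p9} — p6 is true.
  8. {¬p5, p12, ¬p1} — ¬p5 is true.
  9. {p6, p5} — p6 is true.
  10. {¬p2, ¬p7, ¬p11} — ¬p7 is true.
  11. {p11, p3} — p3 is true.
  12. {p12, ¬p11} — p12 is true.
  13. {¬p12, ¬p7} — ¬p7 is true.
  14. {p8, ¬p10, ¬p7} — ¬p7 is true.
  15. {¬p9, p11} — p11 is true.
  16. {¬p7, ¬p9} — ¬p7 is true.
  17. {p1, ¬p4, p11} — p1 is true.
  18. {p9, p1} — p1 is true.
  19. {¬p10, ¬p8} — ¬p8 is true.
  20. {p2, ¬p4, p6} — p2 is true.
  21. {p2, ¬p11} — p2 is true.
  22. {p4, p11, ¬p8} — ¬p8 is true.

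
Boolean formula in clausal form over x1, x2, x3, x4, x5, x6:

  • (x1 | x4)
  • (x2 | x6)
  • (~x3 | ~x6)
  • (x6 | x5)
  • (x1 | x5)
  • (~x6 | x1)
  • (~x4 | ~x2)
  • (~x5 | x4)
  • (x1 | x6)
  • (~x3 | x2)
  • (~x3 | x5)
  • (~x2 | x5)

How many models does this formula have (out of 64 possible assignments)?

The models are:
  x1=1 x2=0 x3=0 x4=0 x5=0 x6=1
  x1=1 x2=0 x3=0 x4=1 x5=0 x6=1
  x1=1 x2=0 x3=0 x4=1 x5=1 x6=1
That's 3 in total.

3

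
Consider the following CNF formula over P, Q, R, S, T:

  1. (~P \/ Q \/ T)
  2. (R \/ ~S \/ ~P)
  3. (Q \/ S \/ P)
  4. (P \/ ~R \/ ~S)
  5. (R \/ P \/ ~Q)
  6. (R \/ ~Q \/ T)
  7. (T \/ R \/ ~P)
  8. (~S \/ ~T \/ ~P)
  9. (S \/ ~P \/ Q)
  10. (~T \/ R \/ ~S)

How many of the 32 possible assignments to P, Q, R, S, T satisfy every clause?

7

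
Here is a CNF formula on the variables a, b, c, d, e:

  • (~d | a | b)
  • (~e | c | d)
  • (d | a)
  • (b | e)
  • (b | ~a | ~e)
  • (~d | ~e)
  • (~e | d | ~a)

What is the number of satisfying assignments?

The models are:
  a=0 b=1 c=0 d=1 e=0
  a=0 b=1 c=1 d=1 e=0
  a=1 b=1 c=0 d=0 e=0
  a=1 b=1 c=0 d=1 e=0
  a=1 b=1 c=1 d=0 e=0
  a=1 b=1 c=1 d=1 e=0
Count: 6.

6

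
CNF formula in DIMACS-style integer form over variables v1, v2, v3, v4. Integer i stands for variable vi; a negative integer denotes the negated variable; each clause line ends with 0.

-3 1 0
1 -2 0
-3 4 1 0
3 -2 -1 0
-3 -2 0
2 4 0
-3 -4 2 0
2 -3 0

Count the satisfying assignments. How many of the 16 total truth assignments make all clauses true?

2

Satisfying assignments:
  v1=F v2=F v3=F v4=T
  v1=T v2=F v3=F v4=T
That's 2 in total.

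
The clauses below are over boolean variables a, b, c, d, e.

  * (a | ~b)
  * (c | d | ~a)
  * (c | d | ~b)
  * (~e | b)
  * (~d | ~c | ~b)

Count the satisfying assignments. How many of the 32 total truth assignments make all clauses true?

Case analysis on b and c:
  b=T, c=T: remaining (a,d,e) ∈ {(T,F,F); (T,F,T)} — 2.
  b=T, c=F: remaining (a,d,e) ∈ {(T,T,F); (T,T,T)} — 2.
  b=F, c=T: remaining (a,d,e) ∈ {(F,F,F); (F,T,F); (T,F,F); (T,T,F)} — 4.
  b=F, c=F: remaining (a,d,e) ∈ {(F,F,F); (F,T,F); (T,T,F)} — 3.
Total: 2 + 2 + 4 + 3 = 11.

11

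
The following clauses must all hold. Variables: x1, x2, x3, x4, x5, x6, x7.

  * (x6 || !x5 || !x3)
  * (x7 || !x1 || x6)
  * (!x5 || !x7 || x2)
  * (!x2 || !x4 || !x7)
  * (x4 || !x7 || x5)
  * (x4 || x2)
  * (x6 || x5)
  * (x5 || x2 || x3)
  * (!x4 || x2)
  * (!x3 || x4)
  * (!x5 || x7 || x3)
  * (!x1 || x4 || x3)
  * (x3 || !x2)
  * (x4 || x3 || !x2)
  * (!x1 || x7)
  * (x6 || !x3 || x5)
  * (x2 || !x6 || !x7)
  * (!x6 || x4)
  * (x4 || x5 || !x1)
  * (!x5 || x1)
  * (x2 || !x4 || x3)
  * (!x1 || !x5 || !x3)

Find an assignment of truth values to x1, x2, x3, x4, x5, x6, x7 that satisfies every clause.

Branch on x1: take x1 = False.
  then x5 is forced to False.
  then x6 is forced to True.
  then x4 is forced to True.
  then x2 is forced to True.
  then x7 is forced to False.
  then x3 is forced to True.
Check each clause:
  1. (!x5 || !x3 || x6) — !x5 is true.
  2. (!x1 || x6 || x7) — !x1 is true.
  3. (!x7 || !x5 || x2) — !x7 is true.
  4. (!x4 || !x2 || !x7) — !x7 is true.
  5. (x5 || x4 || !x7) — !x7 is true.
  6. (x4 || x2) — x2 is true.
  7. (x5 || x6) — x6 is true.
  8. (x5 || x2 || x3) — x2 is true.
  9. (!x4 || x2) — x2 is true.
  10. (!x3 || x4) — x4 is true.
  11. (x3 || !x5 || x7) — x3 is true.
  12. (x3 || x4 || !x1) — x3 is true.
  13. (!x2 || x3) — x3 is true.
  14. (!x2 || x3 || x4) — x3 is true.
  15. (x7 || !x1) — !x1 is true.
  16. (!x3 || x6 || x5) — x6 is true.
  17. (x2 || !x7 || !x6) — !x7 is true.
  18. (x4 || !x6) — x4 is true.
  19. (x4 || x5 || !x1) — x4 is true.
  20. (x1 || !x5) — !x5 is true.
  21. (!x4 || x3 || x2) — x2 is true.
  22. (!x3 || !x1 || !x5) — !x5 is true.

x1 = F, x2 = T, x3 = T, x4 = T, x5 = F, x6 = T, x7 = F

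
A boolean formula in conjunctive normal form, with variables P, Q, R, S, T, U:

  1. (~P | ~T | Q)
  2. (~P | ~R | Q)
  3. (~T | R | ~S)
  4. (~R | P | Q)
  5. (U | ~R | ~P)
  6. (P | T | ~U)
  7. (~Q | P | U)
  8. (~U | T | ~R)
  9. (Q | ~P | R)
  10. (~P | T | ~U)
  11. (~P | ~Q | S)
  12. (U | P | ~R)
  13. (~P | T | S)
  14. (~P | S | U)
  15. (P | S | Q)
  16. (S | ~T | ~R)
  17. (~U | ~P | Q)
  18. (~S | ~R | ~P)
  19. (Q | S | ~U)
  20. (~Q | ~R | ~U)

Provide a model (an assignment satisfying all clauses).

P=0, Q=0, R=0, S=1, T=0, U=0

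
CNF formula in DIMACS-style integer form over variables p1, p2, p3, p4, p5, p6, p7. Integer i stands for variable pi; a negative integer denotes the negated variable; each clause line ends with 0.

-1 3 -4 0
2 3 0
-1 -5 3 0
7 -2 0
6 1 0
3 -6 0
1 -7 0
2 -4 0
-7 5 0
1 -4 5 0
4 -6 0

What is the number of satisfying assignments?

6

Satisfying assignments:
  p1=T p2=F p3=T p4=F p5=F p6=F p7=F
  p1=T p2=F p3=T p4=F p5=T p6=F p7=F
  p1=T p2=F p3=T p4=F p5=T p6=F p7=T
  p1=T p2=T p3=T p4=F p5=T p6=F p7=T
  p1=T p2=T p3=T p4=T p5=T p6=F p7=T
  p1=T p2=T p3=T p4=T p5=T p6=T p7=T
Count: 6.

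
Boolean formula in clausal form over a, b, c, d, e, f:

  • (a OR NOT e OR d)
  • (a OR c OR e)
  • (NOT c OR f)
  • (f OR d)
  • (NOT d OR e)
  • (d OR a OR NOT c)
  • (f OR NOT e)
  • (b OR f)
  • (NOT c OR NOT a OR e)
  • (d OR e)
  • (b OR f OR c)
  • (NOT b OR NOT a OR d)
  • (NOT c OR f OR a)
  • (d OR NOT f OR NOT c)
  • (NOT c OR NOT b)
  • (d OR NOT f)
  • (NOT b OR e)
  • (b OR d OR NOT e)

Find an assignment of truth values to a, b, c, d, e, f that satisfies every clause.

a=False  b=False  c=True  d=True  e=True  f=True

Check each clause:
  1. (a OR d OR NOT e) — d is true.
  2. (e OR c OR a) — c is true.
  3. (f OR NOT c) — f is true.
  4. (d OR f) — d is true.
  5. (NOT d OR e) — e is true.
  6. (d OR a OR NOT c) — d is true.
  7. (NOT e OR f) — f is true.
  8. (b OR f) — f is true.
  9. (NOT c OR NOT a OR e) — e is true.
  10. (e OR d) — d is true.
  11. (c OR f OR b) — c is true.
  12. (NOT b OR d OR NOT a) — d is true.
  13. (f OR NOT c OR a) — f is true.
  14. (NOT f OR d OR NOT c) — d is true.
  15. (NOT b OR NOT c) — NOT b is true.
  16. (NOT f OR d) — d is true.
  17. (e OR NOT b) — e is true.
  18. (d OR NOT e OR b) — d is true.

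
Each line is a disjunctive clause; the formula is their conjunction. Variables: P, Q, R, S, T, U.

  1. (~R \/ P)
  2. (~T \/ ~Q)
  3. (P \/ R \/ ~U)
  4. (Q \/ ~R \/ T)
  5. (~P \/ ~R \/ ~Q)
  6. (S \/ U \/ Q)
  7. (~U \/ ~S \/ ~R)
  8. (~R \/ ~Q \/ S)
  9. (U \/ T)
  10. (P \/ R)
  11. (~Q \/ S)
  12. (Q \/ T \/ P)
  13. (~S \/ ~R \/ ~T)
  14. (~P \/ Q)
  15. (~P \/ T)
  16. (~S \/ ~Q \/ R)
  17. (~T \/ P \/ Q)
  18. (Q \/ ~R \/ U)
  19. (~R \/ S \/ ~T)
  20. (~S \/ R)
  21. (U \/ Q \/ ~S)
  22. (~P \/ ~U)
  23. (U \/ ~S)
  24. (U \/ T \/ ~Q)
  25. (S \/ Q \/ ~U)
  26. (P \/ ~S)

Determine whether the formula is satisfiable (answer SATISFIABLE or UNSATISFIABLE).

UNSATISFIABLE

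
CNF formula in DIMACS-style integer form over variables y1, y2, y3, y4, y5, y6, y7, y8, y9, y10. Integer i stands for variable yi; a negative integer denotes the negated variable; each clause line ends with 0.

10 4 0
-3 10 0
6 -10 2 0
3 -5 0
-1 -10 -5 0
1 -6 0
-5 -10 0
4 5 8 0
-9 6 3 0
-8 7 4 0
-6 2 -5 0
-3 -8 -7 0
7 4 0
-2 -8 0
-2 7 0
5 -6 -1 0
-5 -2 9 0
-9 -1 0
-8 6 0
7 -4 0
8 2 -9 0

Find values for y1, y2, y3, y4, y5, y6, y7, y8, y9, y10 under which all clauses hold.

y1 = T, y2 = F, y3 = F, y4 = T, y5 = F, y6 = F, y7 = T, y8 = F, y9 = F, y10 = F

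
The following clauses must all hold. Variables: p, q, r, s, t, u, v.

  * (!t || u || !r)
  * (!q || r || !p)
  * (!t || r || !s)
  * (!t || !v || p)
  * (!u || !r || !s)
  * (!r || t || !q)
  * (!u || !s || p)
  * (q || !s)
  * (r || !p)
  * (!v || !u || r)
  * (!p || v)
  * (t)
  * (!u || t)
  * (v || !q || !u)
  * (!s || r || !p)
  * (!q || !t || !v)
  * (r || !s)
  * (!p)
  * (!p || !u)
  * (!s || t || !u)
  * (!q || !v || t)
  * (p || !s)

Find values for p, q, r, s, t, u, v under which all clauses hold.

Unit propagation: (t) forces t = True.
The clause (!p) is unit: p must be False.
The clause (!v) is unit: v must be False.
(!s) is a unit clause, so s = False.
q occurs only negated in the remaining clauses — set q = False.
r occurs only negated in the remaining clauses — set r = False.
u is now unconstrained; take u = False.

p=False  q=False  r=False  s=False  t=True  u=False  v=False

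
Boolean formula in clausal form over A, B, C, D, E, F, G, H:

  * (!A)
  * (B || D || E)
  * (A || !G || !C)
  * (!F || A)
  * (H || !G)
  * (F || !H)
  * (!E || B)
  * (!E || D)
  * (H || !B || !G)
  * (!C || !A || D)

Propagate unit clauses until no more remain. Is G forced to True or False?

(!A) stands alone — A = False.
From (!F || A) and A = False: F = False.
(F || !H): since F = False, the clause reduces to (!H). H = False.
From (H || !G) and H = False: G = False.

False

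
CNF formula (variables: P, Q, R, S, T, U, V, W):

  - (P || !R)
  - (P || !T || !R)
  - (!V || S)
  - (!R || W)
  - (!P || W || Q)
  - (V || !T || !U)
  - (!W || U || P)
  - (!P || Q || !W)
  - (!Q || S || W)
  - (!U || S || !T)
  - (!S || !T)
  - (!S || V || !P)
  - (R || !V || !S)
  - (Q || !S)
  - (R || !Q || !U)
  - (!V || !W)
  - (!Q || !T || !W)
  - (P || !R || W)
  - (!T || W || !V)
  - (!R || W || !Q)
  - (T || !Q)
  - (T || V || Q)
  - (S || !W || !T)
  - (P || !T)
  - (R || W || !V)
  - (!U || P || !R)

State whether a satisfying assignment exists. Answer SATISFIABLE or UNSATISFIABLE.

UNSATISFIABLE

W = True:
  T = True:
    propagation gives U=False, P=True, Q=True; an empty clause results — contradiction.
  T = False:
    propagation gives Q=False; an empty clause results — contradiction.
W = False:
  Q = True:
    propagation gives S=True, T=False; an empty clause results — contradiction.
  Q = False:
    propagation gives P=False, S=False, T=True; an empty clause results — contradiction.
Every branch closes, so no satisfying assignment exists.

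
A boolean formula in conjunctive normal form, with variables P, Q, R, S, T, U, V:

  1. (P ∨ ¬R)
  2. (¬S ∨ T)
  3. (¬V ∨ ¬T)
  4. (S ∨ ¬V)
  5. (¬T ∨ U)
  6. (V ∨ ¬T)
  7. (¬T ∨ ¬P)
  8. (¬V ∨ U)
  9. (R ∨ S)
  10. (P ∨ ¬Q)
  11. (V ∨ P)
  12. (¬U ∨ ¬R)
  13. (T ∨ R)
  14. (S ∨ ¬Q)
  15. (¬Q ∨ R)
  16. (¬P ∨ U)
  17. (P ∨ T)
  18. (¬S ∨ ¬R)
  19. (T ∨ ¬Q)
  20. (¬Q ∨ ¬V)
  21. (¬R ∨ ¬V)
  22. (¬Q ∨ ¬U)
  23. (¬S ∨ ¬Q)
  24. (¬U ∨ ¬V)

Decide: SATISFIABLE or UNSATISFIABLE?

T = True:
  propagation gives V=False; an empty clause results — contradiction.
T = False:
  propagation gives S=False, V=False, R=True, P=True; an empty clause results — contradiction.
Every branch closes, so no satisfying assignment exists.

UNSATISFIABLE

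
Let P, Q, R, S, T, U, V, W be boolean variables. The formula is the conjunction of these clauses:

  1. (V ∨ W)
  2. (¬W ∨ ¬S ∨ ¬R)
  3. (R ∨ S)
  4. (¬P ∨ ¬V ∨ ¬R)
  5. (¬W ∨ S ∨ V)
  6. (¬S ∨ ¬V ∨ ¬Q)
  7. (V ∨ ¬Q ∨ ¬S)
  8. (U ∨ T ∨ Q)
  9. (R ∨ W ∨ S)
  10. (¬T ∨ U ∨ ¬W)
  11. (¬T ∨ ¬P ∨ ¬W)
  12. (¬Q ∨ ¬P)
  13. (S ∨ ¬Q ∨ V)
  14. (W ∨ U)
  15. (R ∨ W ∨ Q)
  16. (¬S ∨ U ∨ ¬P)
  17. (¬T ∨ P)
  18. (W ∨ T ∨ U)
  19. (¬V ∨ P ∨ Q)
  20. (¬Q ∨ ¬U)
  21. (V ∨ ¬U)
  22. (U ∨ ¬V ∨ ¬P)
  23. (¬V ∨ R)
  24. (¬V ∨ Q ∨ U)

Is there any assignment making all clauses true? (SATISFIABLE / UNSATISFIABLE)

SATISFIABLE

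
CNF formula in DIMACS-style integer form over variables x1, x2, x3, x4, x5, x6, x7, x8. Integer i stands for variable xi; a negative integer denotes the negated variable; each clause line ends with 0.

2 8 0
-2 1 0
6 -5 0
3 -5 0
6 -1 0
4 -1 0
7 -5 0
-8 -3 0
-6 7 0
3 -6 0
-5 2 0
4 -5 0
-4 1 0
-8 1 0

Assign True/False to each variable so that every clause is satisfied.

x1=True  x2=True  x3=True  x4=True  x5=False  x6=True  x7=True  x8=False

Check each clause:
  1. (x8 \/ x2) — x2 is true.
  2. (x1 \/ ~x2) — x1 is true.
  3. (~x5 \/ x6) — ~x5 is true.
  4. (~x5 \/ x3) — x3 is true.
  5. (~x1 \/ x6) — x6 is true.
  6. (~x1 \/ x4) — x4 is true.
  7. (~x5 \/ x7) — ~x5 is true.
  8. (~x3 \/ ~x8) — ~x8 is true.
  9. (~x6 \/ x7) — x7 is true.
  10. (x3 \/ ~x6) — x3 is true.
  11. (~x5 \/ x2) — x2 is true.
  12. (~x5 \/ x4) — ~x5 is true.
  13. (~x4 \/ x1) — x1 is true.
  14. (~x8 \/ x1) — ~x8 is true.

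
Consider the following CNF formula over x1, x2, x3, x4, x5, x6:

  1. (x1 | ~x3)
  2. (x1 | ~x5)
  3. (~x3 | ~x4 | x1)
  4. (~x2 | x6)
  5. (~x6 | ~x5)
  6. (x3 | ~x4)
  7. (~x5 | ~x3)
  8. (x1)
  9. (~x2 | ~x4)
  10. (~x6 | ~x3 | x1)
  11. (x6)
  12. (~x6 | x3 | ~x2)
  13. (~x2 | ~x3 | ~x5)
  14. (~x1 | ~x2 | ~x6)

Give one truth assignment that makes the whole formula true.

x1=1, x2=0, x3=1, x4=1, x5=0, x6=1

The clause (x1) is unit: x1 must be True.
(x6) is a unit clause, so x6 = True.
(~x5) is a unit clause, so x5 = False.
The clause (~x2) is unit: x2 must be False.
Pure literal: x3 appears only positively; assign x3 = True.
x4 is now unconstrained; take x4 = True.
Every clause has at least one true literal under this assignment.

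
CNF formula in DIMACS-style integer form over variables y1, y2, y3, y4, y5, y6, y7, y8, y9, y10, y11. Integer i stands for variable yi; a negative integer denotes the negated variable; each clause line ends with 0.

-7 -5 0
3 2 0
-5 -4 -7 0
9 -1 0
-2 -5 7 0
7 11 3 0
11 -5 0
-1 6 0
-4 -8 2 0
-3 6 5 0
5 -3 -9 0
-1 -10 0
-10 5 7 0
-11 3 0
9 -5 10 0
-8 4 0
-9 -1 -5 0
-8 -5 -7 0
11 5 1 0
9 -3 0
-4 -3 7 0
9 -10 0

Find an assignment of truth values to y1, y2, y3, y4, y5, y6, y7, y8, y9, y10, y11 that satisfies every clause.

y1 = 1, y2 = 1, y3 = 0, y4 = 1, y5 = 0, y6 = 1, y7 = 1, y8 = 0, y9 = 1, y10 = 0, y11 = 0

y6 occurs only positively in the remaining clauses — set y6 = True.
Pure literal: y8 appears only negated; assign y8 = False.
Set y1 = True and propagate.
  then y9 is forced to True.
  then y10 is forced to False.
  then y5 is forced to False.
  then y3 is forced to False.
  then y2 is forced to True.
  then y11 is forced to False.
  then y7 is forced to True.
y4 is now unconstrained; take y4 = True.
Every clause has at least one true literal under this assignment.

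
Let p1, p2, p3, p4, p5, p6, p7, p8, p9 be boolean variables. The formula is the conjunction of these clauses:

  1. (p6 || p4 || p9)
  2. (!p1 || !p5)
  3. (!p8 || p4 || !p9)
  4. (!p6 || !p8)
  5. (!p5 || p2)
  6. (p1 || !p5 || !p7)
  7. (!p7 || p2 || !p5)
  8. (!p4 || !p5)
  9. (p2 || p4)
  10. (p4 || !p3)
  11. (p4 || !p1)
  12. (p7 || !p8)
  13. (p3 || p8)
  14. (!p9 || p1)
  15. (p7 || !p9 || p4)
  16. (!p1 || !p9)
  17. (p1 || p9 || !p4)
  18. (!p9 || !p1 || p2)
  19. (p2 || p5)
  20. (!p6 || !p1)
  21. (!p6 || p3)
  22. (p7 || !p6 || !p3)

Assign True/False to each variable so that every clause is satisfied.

p1=T, p2=T, p3=T, p4=T, p5=F, p6=F, p7=T, p8=T, p9=F

Check each clause:
  1. (p9 || p4 || p6) — p4 is true.
  2. (!p5 || !p1) — !p5 is true.
  3. (!p9 || p4 || !p8) — p4 is true.
  4. (!p6 || !p8) — !p6 is true.
  5. (!p5 || p2) — p2 is true.
  6. (!p5 || !p7 || p1) — !p5 is true.
  7. (p2 || !p5 || !p7) — p2 is true.
  8. (!p4 || !p5) — !p5 is true.
  9. (p2 || p4) — p2 is true.
  10. (!p3 || p4) — p4 is true.
  11. (!p1 || p4) — p4 is true.
  12. (!p8 || p7) — p7 is true.
  13. (p3 || p8) — p8 is true.
  14. (!p9 || p1) — p1 is true.
  15. (p7 || p4 || !p9) — !p9 is true.
  16. (!p9 || !p1) — !p9 is true.
  17. (!p4 || p1 || p9) — p1 is true.
  18. (p2 || !p1 || !p9) — p2 is true.
  19. (p5 || p2) — p2 is true.
  20. (!p1 || !p6) — !p6 is true.
  21. (!p6 || p3) — !p6 is true.
  22. (!p6 || p7 || !p3) — !p6 is true.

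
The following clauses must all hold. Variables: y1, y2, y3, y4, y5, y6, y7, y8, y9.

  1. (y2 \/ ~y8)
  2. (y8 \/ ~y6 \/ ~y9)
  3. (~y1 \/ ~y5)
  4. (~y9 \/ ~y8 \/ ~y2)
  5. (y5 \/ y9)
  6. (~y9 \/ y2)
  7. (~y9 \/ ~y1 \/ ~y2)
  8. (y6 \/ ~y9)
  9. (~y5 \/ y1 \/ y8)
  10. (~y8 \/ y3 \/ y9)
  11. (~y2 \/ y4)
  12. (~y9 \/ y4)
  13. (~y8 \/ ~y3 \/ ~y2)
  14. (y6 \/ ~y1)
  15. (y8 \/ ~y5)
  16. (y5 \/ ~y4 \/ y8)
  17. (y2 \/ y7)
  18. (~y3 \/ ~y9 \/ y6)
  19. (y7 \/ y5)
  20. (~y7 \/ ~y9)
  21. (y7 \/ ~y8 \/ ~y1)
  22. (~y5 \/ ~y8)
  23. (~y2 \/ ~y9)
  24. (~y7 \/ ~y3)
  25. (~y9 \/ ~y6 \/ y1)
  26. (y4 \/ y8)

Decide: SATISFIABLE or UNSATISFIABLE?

y9 = True:
  propagation gives y2=True; an empty clause results — contradiction.
y9 = False:
  propagation gives y5=True, y1=False, y8=True; an empty clause results — contradiction.
Every branch closes, so no satisfying assignment exists.

UNSATISFIABLE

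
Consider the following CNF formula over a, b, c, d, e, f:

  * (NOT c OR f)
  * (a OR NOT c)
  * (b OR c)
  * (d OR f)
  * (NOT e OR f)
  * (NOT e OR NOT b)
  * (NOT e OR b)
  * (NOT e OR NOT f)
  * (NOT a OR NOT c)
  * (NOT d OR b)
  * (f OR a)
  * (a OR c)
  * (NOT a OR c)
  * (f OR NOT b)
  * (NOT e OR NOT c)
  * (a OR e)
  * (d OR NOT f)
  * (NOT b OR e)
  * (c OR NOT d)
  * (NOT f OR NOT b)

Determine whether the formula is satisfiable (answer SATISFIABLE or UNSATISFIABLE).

c = True:
  propagation gives f=True, a=True; an empty clause results — contradiction.
c = False:
  propagation gives b=True, e=False; an empty clause results — contradiction.
Every branch closes, so no satisfying assignment exists.

UNSATISFIABLE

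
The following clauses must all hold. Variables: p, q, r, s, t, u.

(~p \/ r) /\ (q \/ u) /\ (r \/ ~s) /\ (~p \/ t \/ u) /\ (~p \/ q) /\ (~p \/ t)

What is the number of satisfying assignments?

22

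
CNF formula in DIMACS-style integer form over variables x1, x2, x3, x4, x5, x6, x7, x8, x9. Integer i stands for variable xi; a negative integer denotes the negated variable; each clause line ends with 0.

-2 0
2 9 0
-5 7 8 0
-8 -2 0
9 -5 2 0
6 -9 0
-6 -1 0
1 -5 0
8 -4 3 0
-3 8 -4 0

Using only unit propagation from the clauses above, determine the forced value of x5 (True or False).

Unit clause (!x2) sets x2 = False.
In (x9 || x2), x2 is now false; x9 must hold, so x9 = True.
From (!x9 || x6) and x9 = True: x6 = True.
(!x1 || !x6): since x6 = True, the clause reduces to (!x1). x1 = False.
(!x5 || x1) with x1 = False leaves only !x5, so x5 = False.

False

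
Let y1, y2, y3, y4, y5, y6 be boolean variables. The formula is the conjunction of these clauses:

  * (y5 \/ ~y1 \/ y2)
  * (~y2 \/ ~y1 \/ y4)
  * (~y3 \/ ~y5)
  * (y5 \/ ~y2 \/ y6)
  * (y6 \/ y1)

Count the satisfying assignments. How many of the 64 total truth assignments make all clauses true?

20

Split on y1, then y2.
  y1=T, y2=T: remaining (y3,y4,y5,y6) ∈ {(F,T,F,T); (F,T,T,F); (F,T,T,T); (T,T,F,T)} — 4.
  y1=T, y2=F: remaining (y3,y4,y5,y6) ∈ {(F,F,T,F); (F,F,T,T); (F,T,T,F); (F,T,T,T)} — 4.
  y1=F, y2=T: y4 free; 3 ways for (y3,y5,y6) × 2^1 = 6.
  y1=F, y2=F: y4 free; 3 ways for (y3,y5,y6) × 2^1 = 6.
Total: 4 + 4 + 6 + 6 = 20.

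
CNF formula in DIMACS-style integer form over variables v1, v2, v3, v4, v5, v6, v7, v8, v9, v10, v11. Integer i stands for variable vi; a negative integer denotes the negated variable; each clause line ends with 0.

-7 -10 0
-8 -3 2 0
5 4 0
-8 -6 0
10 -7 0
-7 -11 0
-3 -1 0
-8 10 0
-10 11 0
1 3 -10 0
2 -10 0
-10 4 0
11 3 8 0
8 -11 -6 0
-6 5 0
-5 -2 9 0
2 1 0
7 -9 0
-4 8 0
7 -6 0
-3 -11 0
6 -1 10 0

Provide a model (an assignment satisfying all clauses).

v1 = T, v2 = T, v3 = F, v4 = T, v5 = F, v6 = F, v7 = F, v8 = T, v9 = F, v10 = T, v11 = T

Check each clause:
  1. (¬v7 ∨ ¬v10) — ¬v7 is true.
  2. (v2 ∨ ¬v3 ∨ ¬v8) — v2 is true.
  3. (v4 ∨ v5) — v4 is true.
  4. (¬v8 ∨ ¬v6) — ¬v6 is true.
  5. (v10 ∨ ¬v7) — ¬v7 is true.
  6. (¬v7 ∨ ¬v11) — ¬v7 is true.
  7. (¬v3 ∨ ¬v1) — ¬v3 is true.
  8. (¬v8 ∨ v10) — v10 is true.
  9. (¬v10 ∨ v11) — v11 is true.
  10. (¬v10 ∨ v1 ∨ v3) — v1 is true.
  11. (v2 ∨ ¬v10) — v2 is true.
  12. (¬v10 ∨ v4) — v4 is true.
  13. (v3 ∨ v11 ∨ v8) — v8 is true.
  14. (¬v6 ∨ ¬v11 ∨ v8) — v8 is true.
  15. (v5 ∨ ¬v6) — ¬v6 is true.
  16. (v9 ∨ ¬v2 ∨ ¬v5) — ¬v5 is true.
  17. (v2 ∨ v1) — v1 is true.
  18. (¬v9 ∨ v7) — ¬v9 is true.
  19. (v8 ∨ ¬v4) — v8 is true.
  20. (¬v6 ∨ v7) — ¬v6 is true.
  21. (¬v11 ∨ ¬v3) — ¬v3 is true.
  22. (¬v1 ∨ v10 ∨ v6) — v10 is true.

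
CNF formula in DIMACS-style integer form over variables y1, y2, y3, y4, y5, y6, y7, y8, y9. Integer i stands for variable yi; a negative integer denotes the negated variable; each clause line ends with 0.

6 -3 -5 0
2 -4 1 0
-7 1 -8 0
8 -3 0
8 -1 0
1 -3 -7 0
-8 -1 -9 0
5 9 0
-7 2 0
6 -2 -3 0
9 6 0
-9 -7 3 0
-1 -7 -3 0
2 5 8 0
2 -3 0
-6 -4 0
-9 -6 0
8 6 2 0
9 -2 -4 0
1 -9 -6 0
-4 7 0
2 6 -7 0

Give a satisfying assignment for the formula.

Pure literal: y4 appears only negated; assign y4 = False.
Branch on y1: take y1 = False.
Try y2 = True.
For the remaining variables, y3 = False, y5 = True, y6 = False, y7 = False, y8 = True, y9 = True works.
Check each clause:
  1. (!y3 || !y5 || y6) — !y3 is true.
  2. (!y4 || y1 || y2) — y2 is true.
  3. (y1 || !y8 || !y7) — !y7 is true.
  4. (y8 || !y3) — y8 is true.
  5. (!y1 || y8) — y8 is true.
  6. (y1 || !y7 || !y3) — !y3 is true.
  7. (!y1 || !y8 || !y9) — !y1 is true.
  8. (y5 || y9) — y9 is true.
  9. (y2 || !y7) — !y7 is true.
  10. (!y2 || y6 || !y3) — !y3 is true.
  11. (y6 || y9) — y9 is true.
  12. (y3 || !y9 || !y7) — !y7 is true.
  13. (!y1 || !y3 || !y7) — !y7 is true.
  14. (y2 || y8 || y5) — y8 is true.
  15. (y2 || !y3) — y2 is true.
  16. (!y6 || !y4) — !y6 is true.
  17. (!y9 || !y6) — !y6 is true.
  18. (y8 || y6 || y2) — y8 is true.
  19. (y9 || !y4 || !y2) — y9 is true.
  20. (y1 || !y6 || !y9) — !y6 is true.
  21. (!y4 || y7) — !y4 is true.
  22. (!y7 || y6 || y2) — !y7 is true.

y1=F  y2=T  y3=F  y4=F  y5=T  y6=F  y7=F  y8=T  y9=T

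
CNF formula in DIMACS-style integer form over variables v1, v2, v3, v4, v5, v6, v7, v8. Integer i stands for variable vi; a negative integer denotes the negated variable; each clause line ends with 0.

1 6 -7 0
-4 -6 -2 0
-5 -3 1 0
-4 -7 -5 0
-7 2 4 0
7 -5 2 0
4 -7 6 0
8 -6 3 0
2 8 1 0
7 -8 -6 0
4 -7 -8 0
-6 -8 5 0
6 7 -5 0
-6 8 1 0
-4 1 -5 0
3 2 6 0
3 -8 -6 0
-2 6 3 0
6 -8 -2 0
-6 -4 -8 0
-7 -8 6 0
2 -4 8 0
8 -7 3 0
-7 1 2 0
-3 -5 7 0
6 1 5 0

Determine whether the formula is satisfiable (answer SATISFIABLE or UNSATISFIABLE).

SATISFIABLE

v1 occurs only positively in the remaining clauses — set v1 = True.
Branch on v2: take v2 = True.
Try v3 = True.
Branch on v4: take v4 = True.
  then v6 is forced to False.
  then v8 is forced to False.
The remaining clauses are satisfied by v5 = False, v7 = False.
So v1=1, v2=1, v3=1, v4=1, v5=0, v6=0, v7=0, v8=0 is a satisfying assignment.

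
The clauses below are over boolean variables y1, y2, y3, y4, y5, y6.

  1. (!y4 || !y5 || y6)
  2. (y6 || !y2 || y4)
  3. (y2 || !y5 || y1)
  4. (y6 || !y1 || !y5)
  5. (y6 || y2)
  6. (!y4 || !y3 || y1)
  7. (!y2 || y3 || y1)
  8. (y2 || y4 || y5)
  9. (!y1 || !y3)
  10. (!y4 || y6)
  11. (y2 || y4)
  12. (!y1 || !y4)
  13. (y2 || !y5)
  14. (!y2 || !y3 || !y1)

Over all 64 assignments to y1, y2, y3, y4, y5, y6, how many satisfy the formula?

The models are:
  y1=0 y2=0 y3=0 y4=1 y5=0 y6=1
  y1=0 y2=1 y3=1 y4=0 y5=0 y6=1
  y1=0 y2=1 y3=1 y4=0 y5=1 y6=1
  y1=1 y2=1 y3=0 y4=0 y5=0 y6=1
  y1=1 y2=1 y3=0 y4=0 y5=1 y6=1
Count: 5.

5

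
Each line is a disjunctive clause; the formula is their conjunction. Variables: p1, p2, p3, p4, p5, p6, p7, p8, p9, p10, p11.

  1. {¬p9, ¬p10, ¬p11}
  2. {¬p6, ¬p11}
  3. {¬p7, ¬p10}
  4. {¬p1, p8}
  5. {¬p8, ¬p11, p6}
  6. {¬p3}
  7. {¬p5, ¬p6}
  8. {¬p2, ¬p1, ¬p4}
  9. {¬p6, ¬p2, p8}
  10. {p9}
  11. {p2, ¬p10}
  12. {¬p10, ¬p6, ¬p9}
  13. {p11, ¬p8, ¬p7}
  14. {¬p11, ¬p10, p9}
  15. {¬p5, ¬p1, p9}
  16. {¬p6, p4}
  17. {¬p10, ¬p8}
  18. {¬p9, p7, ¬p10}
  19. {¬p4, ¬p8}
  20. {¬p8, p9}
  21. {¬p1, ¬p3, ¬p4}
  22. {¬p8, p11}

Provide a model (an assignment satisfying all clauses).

p1 = 0, p2 = 0, p3 = 0, p4 = 0, p5 = 0, p6 = 0, p7 = 0, p8 = 0, p9 = 1, p10 = 0, p11 = 1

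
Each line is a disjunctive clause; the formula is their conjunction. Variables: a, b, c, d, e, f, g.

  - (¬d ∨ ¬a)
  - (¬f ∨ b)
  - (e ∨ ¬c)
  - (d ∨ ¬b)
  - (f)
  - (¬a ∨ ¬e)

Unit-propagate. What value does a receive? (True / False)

False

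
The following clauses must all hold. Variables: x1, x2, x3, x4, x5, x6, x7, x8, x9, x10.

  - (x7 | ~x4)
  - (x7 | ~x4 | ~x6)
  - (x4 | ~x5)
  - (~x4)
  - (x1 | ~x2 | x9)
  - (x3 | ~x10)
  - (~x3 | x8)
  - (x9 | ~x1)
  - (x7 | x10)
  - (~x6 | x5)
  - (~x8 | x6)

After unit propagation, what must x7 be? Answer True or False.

True

(~x4) is a unit clause: x4 = False.
(x4 | ~x5): since x4 = False, the clause reduces to (~x5). x5 = False.
(~x6 | x5): since x5 = False, the clause reduces to (~x6). x6 = False.
From (~x8 | x6) and x6 = False: x8 = False.
From (~x3 | x8) and x8 = False: x3 = False.
(x3 | ~x10): since x3 = False, the clause reduces to (~x10). x10 = False.
(x10 | x7): since x10 = False, the clause reduces to (x7). x7 = True.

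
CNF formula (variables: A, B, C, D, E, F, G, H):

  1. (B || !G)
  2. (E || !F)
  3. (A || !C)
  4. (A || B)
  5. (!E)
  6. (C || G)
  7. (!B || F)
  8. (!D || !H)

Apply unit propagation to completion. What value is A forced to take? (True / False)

Unit clause (!E) sets E = False.
(E || !F) with E = False leaves only !F, so F = False.
From (F || !B) and F = False: B = False.
(!G || B) with B = False leaves only !G, so G = False.
(B || A): since B = False, the clause reduces to (A). A = True.

True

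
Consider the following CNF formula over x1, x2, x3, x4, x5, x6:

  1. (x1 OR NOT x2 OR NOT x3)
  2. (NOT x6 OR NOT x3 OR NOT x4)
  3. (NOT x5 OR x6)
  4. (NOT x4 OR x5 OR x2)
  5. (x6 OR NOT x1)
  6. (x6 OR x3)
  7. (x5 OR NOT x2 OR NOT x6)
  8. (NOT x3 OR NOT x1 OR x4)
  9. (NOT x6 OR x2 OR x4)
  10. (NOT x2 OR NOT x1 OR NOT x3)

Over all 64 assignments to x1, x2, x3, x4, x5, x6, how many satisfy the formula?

7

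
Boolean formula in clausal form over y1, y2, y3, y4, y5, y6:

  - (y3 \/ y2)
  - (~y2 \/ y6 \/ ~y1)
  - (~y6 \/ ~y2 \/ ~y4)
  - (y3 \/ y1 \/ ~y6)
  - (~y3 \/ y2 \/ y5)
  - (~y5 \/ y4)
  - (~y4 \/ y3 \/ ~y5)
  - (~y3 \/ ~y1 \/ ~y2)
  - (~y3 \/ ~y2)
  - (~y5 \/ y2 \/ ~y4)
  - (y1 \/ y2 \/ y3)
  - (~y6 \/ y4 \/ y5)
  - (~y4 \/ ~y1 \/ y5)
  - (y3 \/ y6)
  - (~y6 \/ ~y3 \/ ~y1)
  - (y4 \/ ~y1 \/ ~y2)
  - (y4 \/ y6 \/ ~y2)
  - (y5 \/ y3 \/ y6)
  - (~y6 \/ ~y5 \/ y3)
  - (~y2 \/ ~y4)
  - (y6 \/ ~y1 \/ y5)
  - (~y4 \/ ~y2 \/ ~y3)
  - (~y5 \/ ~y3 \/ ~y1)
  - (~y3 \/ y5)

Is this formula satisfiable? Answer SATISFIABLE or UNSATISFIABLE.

y3 = True:
  propagation gives y2=False, y5=True, y4=True; an empty clause results — contradiction.
y3 = False:
  propagation gives y2=True, y6=True, y4=False, y1=True; an empty clause results — contradiction.
Every branch closes, so no satisfying assignment exists.

UNSATISFIABLE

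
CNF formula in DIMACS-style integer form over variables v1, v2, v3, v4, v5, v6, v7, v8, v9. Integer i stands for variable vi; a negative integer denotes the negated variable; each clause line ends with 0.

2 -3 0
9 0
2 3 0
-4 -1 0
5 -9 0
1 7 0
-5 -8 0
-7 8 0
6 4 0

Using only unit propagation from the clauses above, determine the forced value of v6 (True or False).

True

Unit clause (v9) sets v9 = True.
(v5 \/ ~v9) with v9 = True leaves only v5, so v5 = True.
(~v5 \/ ~v8) with v5 = True leaves only ~v8, so v8 = False.
(v8 \/ ~v7) with v8 = False leaves only ~v7, so v7 = False.
In (v1 \/ v7), v7 is now false; v1 must hold, so v1 = True.
(~v4 \/ ~v1) with v1 = True leaves only ~v4, so v4 = False.
From (v4 \/ v6) and v4 = False: v6 = True.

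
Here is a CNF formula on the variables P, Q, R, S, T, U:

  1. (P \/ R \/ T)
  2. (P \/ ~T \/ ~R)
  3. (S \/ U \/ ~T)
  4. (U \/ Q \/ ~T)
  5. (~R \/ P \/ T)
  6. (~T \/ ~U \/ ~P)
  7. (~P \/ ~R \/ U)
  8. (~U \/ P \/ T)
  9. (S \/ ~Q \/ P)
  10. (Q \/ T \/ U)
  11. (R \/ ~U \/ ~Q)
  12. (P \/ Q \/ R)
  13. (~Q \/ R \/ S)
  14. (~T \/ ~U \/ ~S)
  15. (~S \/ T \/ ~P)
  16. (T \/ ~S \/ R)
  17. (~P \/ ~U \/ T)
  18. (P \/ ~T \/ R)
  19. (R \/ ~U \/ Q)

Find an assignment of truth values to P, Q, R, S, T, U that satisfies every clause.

P=1, Q=1, R=0, S=1, T=1, U=0

Check each clause:
  1. (P \/ R \/ T) — P is true.
  2. (~R \/ P \/ ~T) — P is true.
  3. (~T \/ U \/ S) — S is true.
  4. (U \/ ~T \/ Q) — Q is true.
  5. (~R \/ T \/ P) — P is true.
  6. (~P \/ ~U \/ ~T) — ~U is true.
  7. (~R \/ ~P \/ U) — ~R is true.
  8. (~U \/ P \/ T) — P is true.
  9. (P \/ ~Q \/ S) — P is true.
  10. (T \/ U \/ Q) — Q is true.
  11. (~Q \/ ~U \/ R) — ~U is true.
  12. (Q \/ R \/ P) — P is true.
  13. (S \/ R \/ ~Q) — S is true.
  14. (~U \/ ~S \/ ~T) — ~U is true.
  15. (~S \/ ~P \/ T) — T is true.
  16. (~S \/ T \/ R) — T is true.
  17. (T \/ ~U \/ ~P) — ~U is true.
  18. (R \/ ~T \/ P) — P is true.
  19. (Q \/ R \/ ~U) — Q is true.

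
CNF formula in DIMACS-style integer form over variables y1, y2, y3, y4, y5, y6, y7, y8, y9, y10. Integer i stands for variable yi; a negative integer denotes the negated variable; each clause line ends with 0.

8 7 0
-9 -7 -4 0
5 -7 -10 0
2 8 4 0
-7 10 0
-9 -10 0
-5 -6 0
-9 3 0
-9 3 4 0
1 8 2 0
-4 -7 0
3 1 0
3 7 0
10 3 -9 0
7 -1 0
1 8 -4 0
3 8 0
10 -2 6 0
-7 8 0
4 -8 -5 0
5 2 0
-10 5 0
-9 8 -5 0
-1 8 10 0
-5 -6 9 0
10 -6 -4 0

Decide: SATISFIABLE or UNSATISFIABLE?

y3 occurs only positively in the remaining clauses — set y3 = True.
Set y1 = False and propagate.
Set y2 = True and propagate.
For the remaining variables, y4 = True, y5 = True, y6 = False, y7 = False, y8 = True, y9 = False, y10 = True works.
So y1=False  y2=True  y3=True  y4=True  y5=True  y6=False  y7=False  y8=True  y9=False  y10=True is a satisfying assignment.

SATISFIABLE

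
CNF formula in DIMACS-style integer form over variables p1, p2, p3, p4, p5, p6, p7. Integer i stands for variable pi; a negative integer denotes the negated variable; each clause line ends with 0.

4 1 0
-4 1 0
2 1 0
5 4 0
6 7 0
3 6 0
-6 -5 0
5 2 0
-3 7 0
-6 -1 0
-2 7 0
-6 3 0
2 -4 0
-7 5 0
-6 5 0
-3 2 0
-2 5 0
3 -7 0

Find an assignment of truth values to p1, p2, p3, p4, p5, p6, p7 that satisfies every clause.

p1=T, p2=T, p3=T, p4=T, p5=T, p6=F, p7=T

Try p1 = True.
  then p6 is forced to False.
  then p7 is forced to True.
  then p3 is forced to True.
  then p5 is forced to True.
  then p2 is forced to True.
p4 is now unconstrained; take p4 = True.
Every clause has at least one true literal under this assignment.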